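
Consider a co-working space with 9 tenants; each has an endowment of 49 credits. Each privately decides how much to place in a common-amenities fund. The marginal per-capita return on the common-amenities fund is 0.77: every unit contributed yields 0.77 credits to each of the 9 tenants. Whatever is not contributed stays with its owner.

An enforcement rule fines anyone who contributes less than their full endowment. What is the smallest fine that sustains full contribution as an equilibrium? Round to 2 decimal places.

11.27 credits

Given the others contribute fully, the best deviation is to contribute 0 (any partial contribution still incurs the fine and gives up units whose private return 0.77 is below 1).
Deviating from 49 to 0 saves 49 credits but forfeits the deviator's share of the drop in the common-amenities fund: 0.77 × 49 = 37.73.
So the deviation gain is 49 − 37.73 = 11.27, and the fine must be at least 11.27 credits to wipe it out.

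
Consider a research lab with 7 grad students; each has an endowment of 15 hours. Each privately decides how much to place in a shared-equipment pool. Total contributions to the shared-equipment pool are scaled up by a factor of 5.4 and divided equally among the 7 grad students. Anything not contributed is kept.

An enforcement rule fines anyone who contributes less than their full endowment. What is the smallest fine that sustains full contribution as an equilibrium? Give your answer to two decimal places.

3.43 hours

Given the others contribute fully, the best deviation is to contribute 0 (any partial contribution still incurs the fine and gives up units whose private return 0.7714 is below 1).
Deviating from 15 to 0 saves 15 hours but forfeits the deviator's share of the drop in the shared-equipment pool: 5.4/7 × 15 = 11.57.
So the deviation gain is 15 − 11.57 = 3.43, and the fine must be at least 3.43 hours to wipe it out.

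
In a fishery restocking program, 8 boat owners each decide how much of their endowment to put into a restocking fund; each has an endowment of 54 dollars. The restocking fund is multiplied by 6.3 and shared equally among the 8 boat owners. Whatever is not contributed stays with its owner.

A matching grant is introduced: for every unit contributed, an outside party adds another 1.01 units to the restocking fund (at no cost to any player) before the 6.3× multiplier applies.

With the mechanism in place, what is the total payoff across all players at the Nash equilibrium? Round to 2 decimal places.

5470.42 dollars

With the mechanism, a contributed unit returns 6.3 × 2.01 / 8 = 1.5829 per unit of net cost to the contributor — now above 1 — so contributing fully is weakly dominant for every player.
At the Nash equilibrium everyone contributes 54. Group total payoff = 6.3 × 2.01 × 432 = 5470.42.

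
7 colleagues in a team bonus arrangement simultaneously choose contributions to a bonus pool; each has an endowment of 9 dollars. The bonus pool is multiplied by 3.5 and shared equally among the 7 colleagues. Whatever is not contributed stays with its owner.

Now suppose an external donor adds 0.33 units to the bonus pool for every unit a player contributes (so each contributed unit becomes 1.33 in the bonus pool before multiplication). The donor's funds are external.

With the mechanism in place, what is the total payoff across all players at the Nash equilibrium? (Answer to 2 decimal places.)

Even with the mechanism, each unit contributed returns only 3.5 × 1.33 / 7 = 0.6650 per unit of net cost, so contributing nothing is still dominant.
At the Nash equilibrium no one contributes; group total payoff = 7 × 9 = 63.

63.00 dollars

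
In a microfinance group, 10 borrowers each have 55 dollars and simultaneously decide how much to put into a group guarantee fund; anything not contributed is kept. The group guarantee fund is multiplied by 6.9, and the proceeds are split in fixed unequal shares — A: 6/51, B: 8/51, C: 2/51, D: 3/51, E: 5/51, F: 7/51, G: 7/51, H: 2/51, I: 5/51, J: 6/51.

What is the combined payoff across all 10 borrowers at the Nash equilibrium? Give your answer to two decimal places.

874.50 dollars

Player j's private return per contributed unit is 6.9 × (j's share). Contributing is weakly dominant for j when that share is at least 1/6.9 = 0.1449, and contributing 0 is dominant otherwise.
Only B (8/51) clears that bar, contributing 55; the remaining 9 contribute 0. Total contributed: 55.
The group guarantee fund pays out 6.9 × 55 = 379.50 in total (split across the unequal shares, but the aggregate is all that matters for the group sum).
The 9 free-riders keep 55 each, adding 495. Group total = 495 + 379.50 = 874.50.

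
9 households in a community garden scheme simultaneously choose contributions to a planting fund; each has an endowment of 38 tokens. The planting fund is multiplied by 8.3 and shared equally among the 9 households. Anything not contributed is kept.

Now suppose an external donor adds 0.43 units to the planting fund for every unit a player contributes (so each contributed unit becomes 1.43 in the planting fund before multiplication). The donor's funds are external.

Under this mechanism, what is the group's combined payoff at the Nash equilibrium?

The effective private return per unit is now 8.3 × 1.43 / 9 = 1.3188 > 1, so every player's dominant strategy flips to full contribution.
At the Nash equilibrium everyone contributes 38. Group total payoff = 8.3 × 1.43 × 342 = 4059.20.

4059.20 tokens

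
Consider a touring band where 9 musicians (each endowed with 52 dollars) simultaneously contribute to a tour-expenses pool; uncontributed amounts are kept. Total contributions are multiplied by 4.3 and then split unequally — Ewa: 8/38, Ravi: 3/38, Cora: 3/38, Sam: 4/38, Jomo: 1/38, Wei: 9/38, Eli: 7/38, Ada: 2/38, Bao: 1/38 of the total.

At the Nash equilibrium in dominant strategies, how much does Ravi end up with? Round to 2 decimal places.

69.65 dollars

Player j's private return per contributed unit is 4.3 × (j's share). Contributing is weakly dominant for j when that share is at least 1/4.3 = 0.2326, and contributing 0 is dominant otherwise.
The only share above 0.2326 is Wei's 9/38, contributing 52; the remaining 8 contribute 0. Total contributed: 52.
Ravi keeps 52 and receives 4.3 × 52 × 3/38 = 17.65 from the tour-expenses pool, for a payoff of 69.65.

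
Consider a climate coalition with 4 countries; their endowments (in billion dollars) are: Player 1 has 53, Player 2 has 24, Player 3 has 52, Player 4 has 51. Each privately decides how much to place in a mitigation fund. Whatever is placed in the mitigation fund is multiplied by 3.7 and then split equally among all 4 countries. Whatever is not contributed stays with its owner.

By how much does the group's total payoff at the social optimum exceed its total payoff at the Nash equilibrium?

486.00 billion dollars

The private return per contributed unit is 3.7/4 = 0.9250 < 1 for every player regardless of endowment, so the Nash equilibrium is zero contribution and the group total is Σ E_j = 53 + 24 + 52 + 51 = 180.
Each contributed unit returns 3.700 to the group, so the social optimum is full contribution by everyone: group total = 3.700 × 180 = 666.00.
Efficiency loss = (3.700 − 1) × 180 = 486.00.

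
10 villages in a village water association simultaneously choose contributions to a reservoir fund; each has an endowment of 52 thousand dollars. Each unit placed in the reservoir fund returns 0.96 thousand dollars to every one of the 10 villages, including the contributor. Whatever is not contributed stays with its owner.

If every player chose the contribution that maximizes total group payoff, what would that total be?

Each contributed unit returns 9.600 to the group as a whole (0.96 to each of 10 players), which exceeds 1, so the social optimum is full contribution: group total = 9.600 × 520 = 4992.00.

4992.00 thousand dollars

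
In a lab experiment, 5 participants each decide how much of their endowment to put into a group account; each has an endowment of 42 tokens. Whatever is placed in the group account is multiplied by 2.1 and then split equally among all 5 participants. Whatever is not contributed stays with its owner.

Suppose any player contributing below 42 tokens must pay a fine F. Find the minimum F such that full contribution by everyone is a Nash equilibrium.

24.36 tokens

Given the others contribute fully, the best deviation is to contribute 0 (any partial contribution still incurs the fine and gives up units whose private return 0.4200 is below 1).
Deviating from 42 to 0 saves 42 tokens but forfeits the deviator's share of the drop in the group account: 2.1/5 × 42 = 17.64.
So the deviation gain is 42 − 17.64 = 24.36, and the fine must be at least 24.36 tokens to wipe it out.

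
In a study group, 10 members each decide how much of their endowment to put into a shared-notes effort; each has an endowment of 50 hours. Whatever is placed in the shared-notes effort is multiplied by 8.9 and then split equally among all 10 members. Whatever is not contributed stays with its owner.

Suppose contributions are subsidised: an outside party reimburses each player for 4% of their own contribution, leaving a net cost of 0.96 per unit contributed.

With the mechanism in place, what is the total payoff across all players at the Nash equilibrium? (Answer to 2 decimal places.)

500.00 hours

Even with the mechanism, each unit contributed returns only (8.9/10) / 0.96 = 0.9271 per unit of net cost, so contributing nothing is still dominant.
At the Nash equilibrium no one contributes; group total payoff = 10 × 50 = 500.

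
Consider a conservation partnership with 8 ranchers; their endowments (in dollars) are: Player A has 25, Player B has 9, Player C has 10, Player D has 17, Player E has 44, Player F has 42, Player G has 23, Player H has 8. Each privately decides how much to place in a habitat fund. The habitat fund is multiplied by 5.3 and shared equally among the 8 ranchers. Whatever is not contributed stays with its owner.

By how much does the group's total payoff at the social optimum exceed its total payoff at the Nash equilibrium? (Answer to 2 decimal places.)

765.40 dollars

The private return per contributed unit is 5.3/8 = 0.6625 < 1 for every player regardless of endowment, so the Nash equilibrium is zero contribution and the group total is Σ E_j = 25 + 9 + 10 + 17 + 44 + 42 + 23 + 8 = 178.
Each contributed unit returns 5.300 to the group, so the social optimum is full contribution by everyone: group total = 5.300 × 178 = 943.40.
Efficiency loss = (5.300 − 1) × 178 = 765.40.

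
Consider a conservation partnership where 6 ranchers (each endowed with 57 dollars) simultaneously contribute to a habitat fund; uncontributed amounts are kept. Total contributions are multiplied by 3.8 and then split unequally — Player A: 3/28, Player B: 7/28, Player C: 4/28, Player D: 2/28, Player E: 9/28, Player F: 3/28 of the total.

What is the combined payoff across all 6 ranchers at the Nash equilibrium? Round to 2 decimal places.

501.60 dollars

A player with share s gets back 3.8·s per unit contributed, so full contribution is dominant for anyone with s > 1/3.8 = 0.2632 and zero contribution is dominant for anyone below.
Player E alone (share 9/28) is above the threshold, contributing 57; the remaining 5 contribute 0. Total contributed: 57.
The habitat fund pays out 3.8 × 57 = 216.60 in total (split across the unequal shares, but the aggregate is all that matters for the group sum).
The 5 free-riders keep 57 each, adding 285. Group total = 285 + 216.60 = 501.60.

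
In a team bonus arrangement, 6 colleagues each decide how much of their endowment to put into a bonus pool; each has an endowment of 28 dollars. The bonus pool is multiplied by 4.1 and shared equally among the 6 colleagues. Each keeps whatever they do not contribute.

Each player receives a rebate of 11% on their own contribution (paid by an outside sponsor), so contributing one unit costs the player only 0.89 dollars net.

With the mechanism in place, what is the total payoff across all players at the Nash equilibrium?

168.00 dollars

Even with the mechanism, each unit contributed returns only (4.1/6) / 0.89 = 0.7678 per unit of net cost, so contributing nothing is still dominant.
Everyone keeps their endowment and the group total is 6 × 28 = 168.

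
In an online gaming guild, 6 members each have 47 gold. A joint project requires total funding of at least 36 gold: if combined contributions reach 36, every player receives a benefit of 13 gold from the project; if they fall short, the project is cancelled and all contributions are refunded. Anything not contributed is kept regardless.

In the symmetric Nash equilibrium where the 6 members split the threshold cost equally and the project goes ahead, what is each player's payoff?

Equal share of the threshold: 36/6 = 6.
At this profile no one gains by cutting their contribution: any cut drops the total below 36, the project is cancelled, contributions are refunded, and the deviator ends with 47, which is less than 47 − 6 + 13 = 54. Contributing more than 6 just wastes the excess. So contributing exactly 6 is a best response.
Each player's payoff: 47 − 6 + 13 = 54.

54 gold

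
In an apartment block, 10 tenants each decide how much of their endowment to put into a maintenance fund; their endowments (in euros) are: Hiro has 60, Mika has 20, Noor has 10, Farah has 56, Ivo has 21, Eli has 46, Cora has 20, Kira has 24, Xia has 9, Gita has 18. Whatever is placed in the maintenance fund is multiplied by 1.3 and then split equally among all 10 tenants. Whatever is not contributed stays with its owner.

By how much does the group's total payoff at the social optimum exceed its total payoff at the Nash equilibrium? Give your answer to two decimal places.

85.20 euros

The private return per contributed unit is 1.3/10 = 0.1300 < 1 for every player regardless of endowment, so the Nash equilibrium is zero contribution and the group total is Σ E_j = 60 + 20 + 10 + 56 + 21 + 46 + 20 + 24 + 9 + 18 = 284.
Each contributed unit returns 1.300 to the group, so the social optimum is full contribution by everyone: group total = 1.300 × 284 = 369.20.
Efficiency loss = (1.300 − 1) × 284 = 85.20.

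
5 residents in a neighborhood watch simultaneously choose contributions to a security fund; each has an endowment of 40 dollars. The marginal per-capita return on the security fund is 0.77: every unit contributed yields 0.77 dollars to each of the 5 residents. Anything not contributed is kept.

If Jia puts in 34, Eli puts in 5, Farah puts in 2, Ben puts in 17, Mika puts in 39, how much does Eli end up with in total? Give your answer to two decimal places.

109.69 dollars

Total contributed: 34 + 5 + 2 + 17 + 39 = 97.
Each receives 0.77 × 97 = 74.69 from the security fund.
Eli keeps 40 − 5 = 35, so Eli's payoff is 35 + 74.69 = 109.69.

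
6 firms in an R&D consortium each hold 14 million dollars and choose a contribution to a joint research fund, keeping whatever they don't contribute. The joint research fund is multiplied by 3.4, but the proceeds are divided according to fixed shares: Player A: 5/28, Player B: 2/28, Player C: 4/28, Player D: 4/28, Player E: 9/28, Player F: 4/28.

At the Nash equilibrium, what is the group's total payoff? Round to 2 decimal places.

117.60 million dollars

Player j's private return per contributed unit is 3.4 × (j's share). Contributing is weakly dominant for j when that share is at least 1/3.4 = 0.2941, and contributing 0 is dominant otherwise.
Player E alone (share 9/28) is above the threshold, contributing 14; the remaining 5 contribute 0. Total contributed: 14.
The joint research fund pays out 3.4 × 14 = 47.60 in total (split across the unequal shares, but the aggregate is all that matters for the group sum).
The 5 free-riders keep 14 each, adding 70. Group total = 70 + 47.60 = 117.60.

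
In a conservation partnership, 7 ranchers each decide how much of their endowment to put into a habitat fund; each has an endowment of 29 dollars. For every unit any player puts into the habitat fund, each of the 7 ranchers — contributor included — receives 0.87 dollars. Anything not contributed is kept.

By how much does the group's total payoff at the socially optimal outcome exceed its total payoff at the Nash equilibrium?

The private return per contributed unit is 0.87 < 1, so contributing 0 is dominant for every player. At the Nash equilibrium everyone keeps their 29, and the group total is 7 × 29 = 203.
Each contributed unit returns 6.090 to the group as a whole (0.87 to each of 7 players), which exceeds 1, so the social optimum is full contribution: group total = 6.090 × 203 = 1236.27.
Efficiency loss = 1236.27 − 203 = 1033.27.

1033.27 dollars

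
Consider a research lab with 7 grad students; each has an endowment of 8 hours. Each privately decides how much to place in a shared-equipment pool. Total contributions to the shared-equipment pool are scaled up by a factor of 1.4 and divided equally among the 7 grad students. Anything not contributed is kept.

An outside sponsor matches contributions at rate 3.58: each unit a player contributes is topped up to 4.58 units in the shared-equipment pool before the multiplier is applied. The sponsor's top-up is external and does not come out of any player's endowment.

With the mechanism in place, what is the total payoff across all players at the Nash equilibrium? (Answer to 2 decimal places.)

56.00 hours

Even with the mechanism, each unit contributed returns only 1.4 × 4.58 / 7 = 0.9160 per unit of net cost, so contributing nothing is still dominant.
At the Nash equilibrium no one contributes; group total payoff = 7 × 8 = 56.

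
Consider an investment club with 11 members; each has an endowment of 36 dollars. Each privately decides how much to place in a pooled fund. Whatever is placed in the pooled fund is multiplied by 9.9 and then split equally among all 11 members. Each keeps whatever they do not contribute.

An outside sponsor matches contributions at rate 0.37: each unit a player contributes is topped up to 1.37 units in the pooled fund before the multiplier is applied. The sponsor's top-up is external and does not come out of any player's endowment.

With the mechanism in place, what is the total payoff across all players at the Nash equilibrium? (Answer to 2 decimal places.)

5370.95 dollars

The effective private return per unit is now 9.9 × 1.37 / 11 = 1.2330 > 1, so every player's dominant strategy flips to full contribution.
So the Nash equilibrium is full contribution by all 11; the group earns 9.9 × 1.37 × 396 = 5370.95.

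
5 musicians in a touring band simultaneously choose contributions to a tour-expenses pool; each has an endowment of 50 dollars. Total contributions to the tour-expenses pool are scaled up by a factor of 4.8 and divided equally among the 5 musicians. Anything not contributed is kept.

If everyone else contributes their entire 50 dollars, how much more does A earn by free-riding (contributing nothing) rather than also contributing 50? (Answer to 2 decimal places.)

Switching from a contribution of 50 to 0 lets A keep an extra 50 dollars, but lowers the tour-expenses pool by 50, which costs A their own share of that drop: 4.8/5 × 50 = 48.00.
Net gain = 50 − 48.00 = 2.00. The private return per contributed unit (0.9600) is below 1, so free-riding is indeed the best response regardless of what the others do.

2.00 dollars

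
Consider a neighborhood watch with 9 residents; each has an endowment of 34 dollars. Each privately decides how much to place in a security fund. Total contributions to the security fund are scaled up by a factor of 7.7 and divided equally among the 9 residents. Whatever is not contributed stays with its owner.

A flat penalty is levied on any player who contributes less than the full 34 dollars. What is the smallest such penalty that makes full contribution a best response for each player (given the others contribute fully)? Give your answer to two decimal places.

4.91 dollars

Given the others contribute fully, the best deviation is to contribute 0 (any partial contribution still incurs the fine and gives up units whose private return 0.8556 is below 1).
Deviating from 34 to 0 saves 34 dollars but forfeits the deviator's share of the drop in the security fund: 7.7/9 × 34 = 29.09.
So the deviation gain is 34 − 29.09 = 4.91, and the fine must be at least 4.91 dollars to wipe it out.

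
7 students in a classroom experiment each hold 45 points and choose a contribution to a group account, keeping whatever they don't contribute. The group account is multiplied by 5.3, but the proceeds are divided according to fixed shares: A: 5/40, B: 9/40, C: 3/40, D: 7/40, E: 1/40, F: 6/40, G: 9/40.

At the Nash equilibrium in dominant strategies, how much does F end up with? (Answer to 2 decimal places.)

116.55 points

For player j, contributing a unit is worthwhile iff 5.3 × (j's share) ≥ 1, i.e. iff j's share is at least 0.1887.
B and G are above the threshold, contributing 45 each; the remaining 5 contribute 0. Total contributed: 90.
F keeps 45 and receives 5.3 × 90 × 6/40 = 71.55 from the group account, for a payoff of 116.55.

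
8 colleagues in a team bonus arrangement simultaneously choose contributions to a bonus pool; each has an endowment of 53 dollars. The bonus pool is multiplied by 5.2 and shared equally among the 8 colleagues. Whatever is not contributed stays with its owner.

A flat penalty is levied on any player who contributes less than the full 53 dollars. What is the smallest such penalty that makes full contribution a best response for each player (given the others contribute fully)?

Given the others contribute fully, the best deviation is to contribute 0 (any partial contribution still incurs the fine and gives up units whose private return 0.6500 is below 1).
Deviating from 53 to 0 saves 53 dollars but forfeits the deviator's share of the drop in the bonus pool: 5.2/8 × 53 = 34.45.
So the deviation gain is 53 − 34.45 = 18.55, and the fine must be at least 18.55 dollars to wipe it out.

18.55 dollars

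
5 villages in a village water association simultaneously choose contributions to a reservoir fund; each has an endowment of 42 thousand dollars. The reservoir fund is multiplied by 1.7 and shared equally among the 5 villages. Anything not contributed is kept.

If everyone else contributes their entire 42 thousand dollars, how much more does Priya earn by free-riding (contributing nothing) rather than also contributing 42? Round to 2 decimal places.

Switching from a contribution of 42 to 0 lets Priya keep an extra 42 thousand dollars, but lowers the reservoir fund by 42, which costs Priya their own share of that drop: 1.7/5 × 42 = 14.28.
Net gain = 42 − 14.28 = 27.72. The private return per contributed unit (0.3400) is below 1, so free-riding is indeed the best response regardless of what the others do.

27.72 thousand dollars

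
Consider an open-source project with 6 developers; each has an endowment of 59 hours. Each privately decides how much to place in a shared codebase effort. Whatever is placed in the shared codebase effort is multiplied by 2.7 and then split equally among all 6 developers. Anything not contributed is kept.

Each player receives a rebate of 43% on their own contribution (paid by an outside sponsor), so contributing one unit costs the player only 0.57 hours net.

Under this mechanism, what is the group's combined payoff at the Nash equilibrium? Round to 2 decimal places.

The effective private return is (2.7/6) / 0.57 = 0.7895, which is still under 1, so the mechanism doesn't change anyone's dominant strategy: zero contribution.
Everyone keeps their endowment and the group total is 6 × 59 = 354.

354.00 hours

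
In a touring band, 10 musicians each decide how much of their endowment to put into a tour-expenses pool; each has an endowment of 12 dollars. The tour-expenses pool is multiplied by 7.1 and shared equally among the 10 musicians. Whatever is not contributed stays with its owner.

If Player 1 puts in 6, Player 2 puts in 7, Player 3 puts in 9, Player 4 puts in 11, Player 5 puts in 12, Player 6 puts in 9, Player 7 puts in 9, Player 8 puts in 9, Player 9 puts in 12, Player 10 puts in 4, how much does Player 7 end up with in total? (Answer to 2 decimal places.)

65.48 dollars

Total contributed: 6 + 7 + 9 + 11 + 12 + 9 + 9 + 9 + 12 + 4 = 88.
Each receives 7.1 × 88 / 10 = 62.48 from the tour-expenses pool.
Player 7 keeps 12 − 9 = 3, so Player 7's payoff is 3 + 62.48 = 65.48.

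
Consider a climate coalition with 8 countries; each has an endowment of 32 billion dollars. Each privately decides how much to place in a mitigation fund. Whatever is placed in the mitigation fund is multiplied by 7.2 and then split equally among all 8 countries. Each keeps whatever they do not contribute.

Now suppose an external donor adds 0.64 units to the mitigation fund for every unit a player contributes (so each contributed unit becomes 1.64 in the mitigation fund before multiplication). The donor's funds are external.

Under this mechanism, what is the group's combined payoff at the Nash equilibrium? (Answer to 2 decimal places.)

3022.85 billion dollars

The effective private return per unit is now 7.2 × 1.64 / 8 = 1.4760 > 1, so every player's dominant strategy flips to full contribution.
So the Nash equilibrium is full contribution by all 8; the group earns 7.2 × 1.64 × 256 = 3022.85.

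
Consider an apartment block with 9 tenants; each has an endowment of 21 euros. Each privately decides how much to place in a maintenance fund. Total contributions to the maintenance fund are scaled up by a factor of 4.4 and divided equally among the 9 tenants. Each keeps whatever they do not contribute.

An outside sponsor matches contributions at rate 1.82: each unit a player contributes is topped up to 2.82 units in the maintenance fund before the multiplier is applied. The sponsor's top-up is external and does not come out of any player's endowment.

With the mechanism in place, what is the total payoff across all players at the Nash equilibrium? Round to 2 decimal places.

2345.11 euros

The effective private return per unit is now 4.4 × 2.82 / 9 = 1.3787 > 1, so every player's dominant strategy flips to full contribution.
So the Nash equilibrium is full contribution by all 9; the group earns 4.4 × 2.82 × 189 = 2345.11.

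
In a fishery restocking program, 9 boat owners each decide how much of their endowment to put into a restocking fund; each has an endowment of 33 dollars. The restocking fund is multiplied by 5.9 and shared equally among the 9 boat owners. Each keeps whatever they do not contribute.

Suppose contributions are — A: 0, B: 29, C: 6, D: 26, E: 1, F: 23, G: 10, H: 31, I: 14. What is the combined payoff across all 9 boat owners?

983.00 dollars

Total contributed: 0 + 29 + 6 + 26 + 1 + 23 + 10 + 31 + 14 = 140; total kept: 9 × 33 − 140 = 157.
The restocking fund pays out 5.9 × 140 = 826.00 in aggregate.
Group total = 157 + 826.00 = 983.00.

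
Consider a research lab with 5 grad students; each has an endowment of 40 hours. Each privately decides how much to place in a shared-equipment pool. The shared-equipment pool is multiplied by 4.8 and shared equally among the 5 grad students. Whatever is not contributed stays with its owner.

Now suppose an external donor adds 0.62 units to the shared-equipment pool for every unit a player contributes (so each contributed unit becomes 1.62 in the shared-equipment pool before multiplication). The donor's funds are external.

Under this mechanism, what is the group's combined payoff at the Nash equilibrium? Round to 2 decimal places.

1555.20 hours

The effective private return per unit is now 4.8 × 1.62 / 5 = 1.5552 > 1, so every player's dominant strategy flips to full contribution.
So the Nash equilibrium is full contribution by all 5; the group earns 4.8 × 1.62 × 200 = 1555.20.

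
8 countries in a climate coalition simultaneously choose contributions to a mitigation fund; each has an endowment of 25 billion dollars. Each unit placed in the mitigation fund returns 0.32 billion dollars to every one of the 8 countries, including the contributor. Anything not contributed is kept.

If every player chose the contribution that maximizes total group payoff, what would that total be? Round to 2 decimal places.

512.00 billion dollars

Each contributed unit returns 2.560 to the group as a whole (0.32 to each of 8 players), which exceeds 1, so the social optimum is full contribution: group total = 2.560 × 200 = 512.00.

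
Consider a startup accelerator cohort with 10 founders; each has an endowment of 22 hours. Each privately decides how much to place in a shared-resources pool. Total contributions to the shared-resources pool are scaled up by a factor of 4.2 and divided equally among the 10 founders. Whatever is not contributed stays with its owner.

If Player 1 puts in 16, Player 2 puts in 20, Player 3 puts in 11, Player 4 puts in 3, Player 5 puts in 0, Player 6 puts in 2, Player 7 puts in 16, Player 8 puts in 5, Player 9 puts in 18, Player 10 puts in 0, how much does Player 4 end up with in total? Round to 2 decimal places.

Total contributed: 16 + 20 + 11 + 3 + 0 + 2 + 16 + 5 + 18 + 0 = 91.
Each receives 4.2 × 91 / 10 = 38.22 from the shared-resources pool.
Player 4 keeps 22 − 3 = 19, so Player 4's payoff is 19 + 38.22 = 57.22.

57.22 hours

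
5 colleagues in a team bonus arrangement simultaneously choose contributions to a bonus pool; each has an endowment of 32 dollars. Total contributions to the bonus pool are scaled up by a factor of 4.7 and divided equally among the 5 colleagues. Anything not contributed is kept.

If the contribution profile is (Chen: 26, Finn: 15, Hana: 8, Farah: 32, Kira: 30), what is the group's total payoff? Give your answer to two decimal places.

Total contributed: 26 + 15 + 8 + 32 + 30 = 111; total kept: 5 × 32 − 111 = 49.
The bonus pool pays out 4.7 × 111 = 521.70 in aggregate.
Group total = 49 + 521.70 = 570.70.

570.70 dollars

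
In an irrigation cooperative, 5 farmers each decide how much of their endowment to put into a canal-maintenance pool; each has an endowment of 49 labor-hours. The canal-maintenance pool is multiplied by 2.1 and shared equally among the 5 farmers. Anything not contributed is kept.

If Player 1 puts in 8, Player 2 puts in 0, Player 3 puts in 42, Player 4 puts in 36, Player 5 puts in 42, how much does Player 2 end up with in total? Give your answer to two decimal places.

Total contributed: 8 + 0 + 42 + 36 + 42 = 128.
Each receives 2.1 × 128 / 5 = 53.76 from the canal-maintenance pool.
Player 2 keeps 49 − 0 = 49, so Player 2's payoff is 49 + 53.76 = 102.76.

102.76 labor-hours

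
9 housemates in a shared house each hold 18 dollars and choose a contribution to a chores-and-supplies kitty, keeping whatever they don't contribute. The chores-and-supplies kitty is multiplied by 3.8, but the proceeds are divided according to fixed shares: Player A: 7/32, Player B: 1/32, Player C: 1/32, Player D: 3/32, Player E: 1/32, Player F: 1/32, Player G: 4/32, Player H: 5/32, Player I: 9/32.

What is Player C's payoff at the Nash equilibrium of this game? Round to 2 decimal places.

20.14 dollars

For player j, contributing a unit is worthwhile iff 3.8 × (j's share) ≥ 1, i.e. iff j's share is at least 0.2632.
The only share above 0.2632 is Player I's 9/32, contributing 18; the remaining 8 contribute 0. Total contributed: 18.
Player C keeps 18 and receives 3.8 × 18 × 1/32 = 2.14 from the chores-and-supplies kitty, for a payoff of 20.14.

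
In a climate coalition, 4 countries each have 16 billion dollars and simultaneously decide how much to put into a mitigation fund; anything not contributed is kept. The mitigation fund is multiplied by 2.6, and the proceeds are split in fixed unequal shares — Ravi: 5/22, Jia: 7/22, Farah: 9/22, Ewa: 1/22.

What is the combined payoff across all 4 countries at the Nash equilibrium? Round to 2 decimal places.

A player with share s gets back 2.6·s per unit contributed, so full contribution is dominant for anyone with s > 1/2.6 = 0.3846 and zero contribution is dominant for anyone below.
The only share above 0.3846 is Farah's 9/22, contributing 16; the remaining 3 contribute 0. Total contributed: 16.
The mitigation fund pays out 2.6 × 16 = 41.60 in total (split across the unequal shares, but the aggregate is all that matters for the group sum).
The 3 free-riders keep 16 each, adding 48. Group total = 48 + 41.60 = 89.60.

89.60 billion dollars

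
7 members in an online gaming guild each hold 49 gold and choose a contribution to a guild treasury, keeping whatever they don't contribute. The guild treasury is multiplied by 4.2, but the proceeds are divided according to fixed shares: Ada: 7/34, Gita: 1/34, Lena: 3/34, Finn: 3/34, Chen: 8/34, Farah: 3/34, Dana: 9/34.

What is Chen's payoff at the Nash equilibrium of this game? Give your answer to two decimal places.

97.42 gold

A player with share s gets back 4.2·s per unit contributed, so full contribution is dominant for anyone with s > 1/4.2 = 0.2381 and zero contribution is dominant for anyone below.
Only Dana (9/34) clears that bar, contributing 49; the remaining 6 contribute 0. Total contributed: 49.
Chen keeps 49 and receives 4.2 × 49 × 8/34 = 48.42 from the guild treasury, for a payoff of 97.42.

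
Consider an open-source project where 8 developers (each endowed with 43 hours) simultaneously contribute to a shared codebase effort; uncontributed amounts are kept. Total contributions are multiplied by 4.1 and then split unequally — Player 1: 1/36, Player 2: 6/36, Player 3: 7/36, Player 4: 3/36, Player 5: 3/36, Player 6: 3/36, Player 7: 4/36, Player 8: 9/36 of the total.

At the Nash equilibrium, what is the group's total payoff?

A player with share s gets back 4.1·s per unit contributed, so full contribution is dominant for anyone with s > 1/4.1 = 0.2439 and zero contribution is dominant for anyone below.
The only share above 0.2439 is Player 8's 9/36, contributing 43; the remaining 7 contribute 0. Total contributed: 43.
The shared codebase effort pays out 4.1 × 43 = 176.30 in total (split across the unequal shares, but the aggregate is all that matters for the group sum).
The 7 free-riders keep 43 each, adding 301. Group total = 301 + 176.30 = 477.30.

477.30 hours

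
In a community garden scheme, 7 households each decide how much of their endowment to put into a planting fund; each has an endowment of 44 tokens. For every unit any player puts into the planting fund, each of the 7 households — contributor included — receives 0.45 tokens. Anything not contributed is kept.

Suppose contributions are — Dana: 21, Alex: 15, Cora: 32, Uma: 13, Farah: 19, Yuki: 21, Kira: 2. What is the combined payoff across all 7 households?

572.45 tokens

Total contributed: 21 + 15 + 32 + 13 + 19 + 21 + 2 = 123; total kept: 7 × 44 − 123 = 185.
The planting fund pays out 0.45 × 7 × 123 = 387.45 in aggregate.
Group total = 185 + 387.45 = 572.45.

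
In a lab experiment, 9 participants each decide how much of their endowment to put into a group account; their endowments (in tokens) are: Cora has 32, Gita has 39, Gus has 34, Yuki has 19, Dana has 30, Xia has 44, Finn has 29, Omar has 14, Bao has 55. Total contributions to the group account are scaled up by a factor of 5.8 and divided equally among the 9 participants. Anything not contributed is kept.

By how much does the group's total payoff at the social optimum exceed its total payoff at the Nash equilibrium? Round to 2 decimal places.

1420.80 tokens

The private return per contributed unit is 5.8/9 = 0.6444 < 1 for every player regardless of endowment, so the Nash equilibrium is zero contribution and the group total is Σ E_j = 32 + 39 + 34 + 19 + 30 + 44 + 29 + 14 + 55 = 296.
Each contributed unit returns 5.800 to the group, so the social optimum is full contribution by everyone: group total = 5.800 × 296 = 1716.80.
Efficiency loss = (5.800 − 1) × 296 = 1420.80.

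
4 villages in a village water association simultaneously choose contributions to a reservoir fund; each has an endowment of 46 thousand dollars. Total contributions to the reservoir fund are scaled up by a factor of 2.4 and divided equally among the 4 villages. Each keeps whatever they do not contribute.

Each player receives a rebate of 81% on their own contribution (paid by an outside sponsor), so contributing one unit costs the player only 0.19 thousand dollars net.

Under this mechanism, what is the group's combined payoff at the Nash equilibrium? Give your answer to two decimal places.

With the mechanism, a contributed unit returns (2.4/4) / 0.19 = 3.1579 per unit of net cost to the contributor — now above 1 — so contributing fully is weakly dominant for every player.
So the Nash equilibrium is full contribution by all 4; the group earns 4 × (46 × 0.81 + 2.4 × 46) = 590.64.

590.64 thousand dollars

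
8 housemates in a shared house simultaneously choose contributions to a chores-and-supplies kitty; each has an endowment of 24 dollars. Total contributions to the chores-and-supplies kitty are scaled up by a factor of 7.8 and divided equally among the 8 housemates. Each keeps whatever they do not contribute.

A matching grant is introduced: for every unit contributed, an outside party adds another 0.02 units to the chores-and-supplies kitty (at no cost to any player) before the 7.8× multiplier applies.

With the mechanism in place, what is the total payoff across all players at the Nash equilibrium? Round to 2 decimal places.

The effective private return is 7.8 × 1.02 / 8 = 0.9945, which is still under 1, so the mechanism doesn't change anyone's dominant strategy: zero contribution.
At the Nash equilibrium no one contributes; group total payoff = 8 × 24 = 192.

192.00 dollars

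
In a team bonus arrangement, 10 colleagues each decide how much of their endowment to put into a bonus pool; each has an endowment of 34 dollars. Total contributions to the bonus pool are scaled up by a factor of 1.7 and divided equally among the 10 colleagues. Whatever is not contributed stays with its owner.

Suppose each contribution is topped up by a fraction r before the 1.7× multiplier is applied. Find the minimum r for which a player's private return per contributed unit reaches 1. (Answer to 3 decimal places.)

With matching at rate r, one contributed unit becomes (1 + r) in the bonus pool and returns 1.7 × (1 + r) / 10 to the contributor.
Setting this equal to 1: 1 + r = 10/1.7 = 5.8824.
So the minimum matching rate is r = 5.8824 − 1 = 4.882.

4.882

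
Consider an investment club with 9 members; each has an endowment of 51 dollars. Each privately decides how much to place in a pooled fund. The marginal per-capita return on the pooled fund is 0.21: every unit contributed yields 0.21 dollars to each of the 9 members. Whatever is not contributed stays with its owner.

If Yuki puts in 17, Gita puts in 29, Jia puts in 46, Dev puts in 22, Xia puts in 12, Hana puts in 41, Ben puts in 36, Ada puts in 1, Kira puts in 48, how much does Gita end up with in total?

Total contributed: 17 + 29 + 46 + 22 + 12 + 41 + 36 + 1 + 48 = 252.
Each receives 0.21 × 252 = 52.92 from the pooled fund.
Gita keeps 51 − 29 = 22, so Gita's payoff is 22 + 52.92 = 74.92.

74.92 dollars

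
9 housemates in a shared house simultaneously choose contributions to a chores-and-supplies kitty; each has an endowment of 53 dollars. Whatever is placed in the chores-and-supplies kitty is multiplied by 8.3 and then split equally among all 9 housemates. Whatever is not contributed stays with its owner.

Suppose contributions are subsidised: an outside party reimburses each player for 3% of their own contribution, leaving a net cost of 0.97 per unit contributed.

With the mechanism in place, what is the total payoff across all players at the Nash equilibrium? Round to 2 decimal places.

477.00 dollars

Even with the mechanism, each unit contributed returns only (8.3/9) / 0.97 = 0.9507 per unit of net cost, so contributing nothing is still dominant.
At the Nash equilibrium no one contributes; group total payoff = 9 × 53 = 477.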